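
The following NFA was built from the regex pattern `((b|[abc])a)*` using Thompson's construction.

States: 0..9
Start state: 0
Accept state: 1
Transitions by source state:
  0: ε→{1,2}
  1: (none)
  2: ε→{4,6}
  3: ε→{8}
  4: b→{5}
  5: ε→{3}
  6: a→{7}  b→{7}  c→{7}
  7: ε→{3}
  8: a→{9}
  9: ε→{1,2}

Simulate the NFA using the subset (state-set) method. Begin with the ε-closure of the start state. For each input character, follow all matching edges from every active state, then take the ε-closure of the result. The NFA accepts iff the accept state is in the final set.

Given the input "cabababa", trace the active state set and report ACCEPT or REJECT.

Answer: ACCEPT

Trace:
S₀ = ε-closure({0}) = {0,1,2,4,6}
'c' @ 1: {3,7,8}
'a' @ 2: {1,2,4,6,9}  [accepting]
'b' @ 3: {3,5,7,8}
'a' @ 4: {1,2,4,6,9}  [accepting]
'b' @ 5: {3,5,7,8}
'a' @ 6: {1,2,4,6,9}  [accepting]
'b' @ 7: {3,5,7,8}
'a' @ 8: {1,2,4,6,9}  [accepting]
final: {1,2,4,6,9}; accept 1 in set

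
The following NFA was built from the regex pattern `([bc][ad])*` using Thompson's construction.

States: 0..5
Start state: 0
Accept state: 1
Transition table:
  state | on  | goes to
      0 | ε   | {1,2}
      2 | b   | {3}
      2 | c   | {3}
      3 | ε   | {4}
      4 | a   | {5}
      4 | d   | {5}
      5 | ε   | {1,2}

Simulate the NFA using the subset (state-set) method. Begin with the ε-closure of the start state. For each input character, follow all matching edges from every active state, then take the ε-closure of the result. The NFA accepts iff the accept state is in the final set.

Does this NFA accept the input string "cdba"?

Answer: ACCEPT

Derivation:
initial (ε-close {0}): {0,1,2}
'c' @ 1: {3,4}
'd' @ 2: {1,2,5}  ✓accept
'b' @ 3: {3,4}
'a' @ 4: {1,2,5}  ✓accept
final: {1,2,5}; accept 1 in set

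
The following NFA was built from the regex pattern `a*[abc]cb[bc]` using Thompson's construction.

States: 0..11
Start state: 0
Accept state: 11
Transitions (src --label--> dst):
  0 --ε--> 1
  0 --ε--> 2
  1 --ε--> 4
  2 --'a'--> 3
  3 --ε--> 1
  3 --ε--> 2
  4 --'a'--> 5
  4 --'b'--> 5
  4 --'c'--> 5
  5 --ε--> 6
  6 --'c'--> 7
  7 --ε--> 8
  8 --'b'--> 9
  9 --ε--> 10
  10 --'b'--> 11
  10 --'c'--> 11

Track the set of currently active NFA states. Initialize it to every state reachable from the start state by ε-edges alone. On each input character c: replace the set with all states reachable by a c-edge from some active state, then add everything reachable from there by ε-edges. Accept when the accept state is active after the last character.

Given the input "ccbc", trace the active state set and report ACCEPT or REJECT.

start: ε-closure({0}) = {0,1,2,4}
'c' @ 1: {5,6}
'c' @ 2: {7,8}
'b' @ 3: {9,10}
'c' @ 4: {11}  ✓accept
after full input: {11}  (accept=11 in)

Answer: ACCEPT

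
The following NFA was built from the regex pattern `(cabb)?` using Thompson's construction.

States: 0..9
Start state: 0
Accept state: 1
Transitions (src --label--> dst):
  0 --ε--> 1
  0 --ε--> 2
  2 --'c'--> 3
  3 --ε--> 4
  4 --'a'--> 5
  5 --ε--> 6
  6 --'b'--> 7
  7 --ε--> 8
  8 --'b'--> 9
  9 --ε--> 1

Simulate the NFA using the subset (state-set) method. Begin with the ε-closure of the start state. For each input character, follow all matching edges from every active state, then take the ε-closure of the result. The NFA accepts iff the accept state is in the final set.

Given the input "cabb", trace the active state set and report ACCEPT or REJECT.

initial (ε-close {0}): {0,1,2}
'c' @ 1: {3,4}
'a' @ 2: {5,6}
'b' @ 3: {7,8}
'b' @ 4: {1,9}  ✓accept
after full input: {1,9}  (accept=1 in)

Answer: ACCEPT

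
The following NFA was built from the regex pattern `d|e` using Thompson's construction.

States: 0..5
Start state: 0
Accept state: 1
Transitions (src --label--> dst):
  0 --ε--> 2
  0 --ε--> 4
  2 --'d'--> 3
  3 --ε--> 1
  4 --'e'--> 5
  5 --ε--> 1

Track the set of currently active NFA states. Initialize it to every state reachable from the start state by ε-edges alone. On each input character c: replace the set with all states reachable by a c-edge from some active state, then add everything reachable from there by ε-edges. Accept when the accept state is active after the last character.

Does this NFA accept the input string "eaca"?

start: ε-closure({0}) = {0,2,4}
'e' @ 1: {1,5}  (accept∈set)
'a' @ 2: {}  — no active states
rest 'ca' ignored (set empty)
after full input: {}  (accept=1 not in)

Answer: REJECT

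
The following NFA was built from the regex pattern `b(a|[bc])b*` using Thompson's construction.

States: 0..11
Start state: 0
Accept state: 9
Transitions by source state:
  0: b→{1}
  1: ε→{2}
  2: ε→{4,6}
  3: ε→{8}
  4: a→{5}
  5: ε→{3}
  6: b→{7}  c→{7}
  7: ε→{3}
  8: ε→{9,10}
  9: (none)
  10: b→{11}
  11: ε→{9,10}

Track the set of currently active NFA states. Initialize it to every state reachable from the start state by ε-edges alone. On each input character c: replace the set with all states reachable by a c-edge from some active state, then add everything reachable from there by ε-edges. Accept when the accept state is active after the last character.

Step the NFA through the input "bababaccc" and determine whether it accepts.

S₀ = ε-closure({0}) = {0}
'b' @ 1: {1,2,4,6}
'a' @ 2: {3,5,8,9,10}  [accepting]
'b' @ 3: {9,10,11}  [accepting]
'a' @ 4: {}  — state set empty
rest 'baccc' ignored (set empty)
after full input: {}  (accept=9 not in)

Answer: REJECT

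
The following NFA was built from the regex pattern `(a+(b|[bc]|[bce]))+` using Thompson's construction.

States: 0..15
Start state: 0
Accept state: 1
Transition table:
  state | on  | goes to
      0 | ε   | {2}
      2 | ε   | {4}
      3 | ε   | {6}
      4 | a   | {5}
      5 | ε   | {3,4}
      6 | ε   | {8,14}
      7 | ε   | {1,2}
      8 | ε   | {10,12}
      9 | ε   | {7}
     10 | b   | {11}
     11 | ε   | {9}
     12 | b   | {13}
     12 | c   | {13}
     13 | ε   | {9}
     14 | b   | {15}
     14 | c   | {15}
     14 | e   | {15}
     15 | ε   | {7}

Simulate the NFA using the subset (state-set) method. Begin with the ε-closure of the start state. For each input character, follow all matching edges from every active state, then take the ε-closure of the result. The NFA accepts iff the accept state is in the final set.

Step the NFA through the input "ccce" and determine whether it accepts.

start: ε-closure({0}) = {0,2,4}
'c' @ 1: {}  — no active states
rest 'cce' ignored (set empty)
after full input: {}  (accept=1 not in)

Answer: REJECT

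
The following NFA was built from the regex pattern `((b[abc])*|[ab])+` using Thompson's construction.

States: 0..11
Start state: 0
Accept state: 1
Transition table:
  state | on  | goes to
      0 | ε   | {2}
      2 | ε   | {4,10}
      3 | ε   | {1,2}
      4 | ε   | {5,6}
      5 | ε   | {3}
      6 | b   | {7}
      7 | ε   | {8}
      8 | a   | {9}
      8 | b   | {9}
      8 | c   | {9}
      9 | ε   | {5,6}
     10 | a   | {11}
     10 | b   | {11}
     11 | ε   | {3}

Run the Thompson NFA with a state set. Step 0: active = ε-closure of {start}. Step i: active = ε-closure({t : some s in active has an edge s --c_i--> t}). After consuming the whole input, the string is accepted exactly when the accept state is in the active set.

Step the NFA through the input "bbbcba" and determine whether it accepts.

Answer: ACCEPT

Trace:
initial (ε-close {0}): {0,1,2,3,4,5,6,10}
'b' @ 1: {1,2,3,4,5,6,7,8,10,11}  [accepting]
'b' @ 2: {1,2,3,4,5,6,7,8,9,10,11}  [accepting]
'b' @ 3: {1,2,3,4,5,6,7,8,9,10,11}  [accepting]
'c' @ 4: {1,2,3,4,5,6,9,10}  [accepting]
'b' @ 5: {1,2,3,4,5,6,7,8,10,11}  [accepting]
'a' @ 6: {1,2,3,4,5,6,9,10,11}  [accepting]
end set {1,2,3,4,5,6,9,10,11} — state 1 in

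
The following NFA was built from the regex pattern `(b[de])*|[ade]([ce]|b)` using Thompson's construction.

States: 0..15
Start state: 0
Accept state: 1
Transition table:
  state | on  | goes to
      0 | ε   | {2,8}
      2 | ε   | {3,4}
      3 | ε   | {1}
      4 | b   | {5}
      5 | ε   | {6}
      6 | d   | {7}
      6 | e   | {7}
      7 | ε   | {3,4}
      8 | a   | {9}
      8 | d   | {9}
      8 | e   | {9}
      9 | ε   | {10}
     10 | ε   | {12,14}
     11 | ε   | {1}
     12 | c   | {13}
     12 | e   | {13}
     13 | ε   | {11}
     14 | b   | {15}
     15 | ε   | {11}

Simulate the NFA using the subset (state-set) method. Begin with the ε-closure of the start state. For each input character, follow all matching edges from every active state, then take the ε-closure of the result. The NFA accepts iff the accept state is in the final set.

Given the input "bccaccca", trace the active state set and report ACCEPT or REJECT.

initial (ε-close {0}): {0,1,2,3,4,8}
'b' @ 1: {5,6}
'c' @ 2: {}  — state set empty
rest 'caccca' ignored (set empty)
end set {} — state 1 not in

Answer: REJECT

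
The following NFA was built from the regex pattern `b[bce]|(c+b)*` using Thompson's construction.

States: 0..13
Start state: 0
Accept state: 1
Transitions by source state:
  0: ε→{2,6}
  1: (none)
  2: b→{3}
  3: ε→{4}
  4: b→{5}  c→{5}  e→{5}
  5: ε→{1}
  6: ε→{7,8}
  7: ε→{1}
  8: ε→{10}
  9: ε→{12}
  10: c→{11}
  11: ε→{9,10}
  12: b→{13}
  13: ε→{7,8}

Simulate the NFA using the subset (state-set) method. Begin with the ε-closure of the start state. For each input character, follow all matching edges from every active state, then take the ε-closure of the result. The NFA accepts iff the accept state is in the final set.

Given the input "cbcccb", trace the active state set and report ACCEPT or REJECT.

Answer: ACCEPT

Steps:
S₀ = ε-closure({0}) = {0,1,2,6,7,8,10}
'c' @ 1: {9,10,11,12}
'b' @ 2: {1,7,8,10,13}  ✓accept
'c' @ 3: {9,10,11,12}
'c' @ 4: {9,10,11,12}
'c' @ 5: {9,10,11,12}
'b' @ 6: {1,7,8,10,13}  ✓accept
end set {1,7,8,10,13} — state 1 in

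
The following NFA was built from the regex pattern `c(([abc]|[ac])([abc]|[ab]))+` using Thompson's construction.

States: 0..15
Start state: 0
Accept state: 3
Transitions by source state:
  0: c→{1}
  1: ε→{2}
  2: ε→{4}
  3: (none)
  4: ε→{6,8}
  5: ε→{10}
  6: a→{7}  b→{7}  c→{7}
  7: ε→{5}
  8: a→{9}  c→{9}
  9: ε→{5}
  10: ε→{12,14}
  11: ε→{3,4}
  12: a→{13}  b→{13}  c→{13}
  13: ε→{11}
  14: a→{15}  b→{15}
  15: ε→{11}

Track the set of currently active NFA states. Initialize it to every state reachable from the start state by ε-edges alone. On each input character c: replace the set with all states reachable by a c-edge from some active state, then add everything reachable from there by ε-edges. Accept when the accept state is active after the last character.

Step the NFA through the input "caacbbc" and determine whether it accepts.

Answer: ACCEPT

Derivation:
start: ε-closure({0}) = {0}
'c' @ 1: {1,2,4,6,8}
'a' @ 2: {5,7,9,10,12,14}
'a' @ 3: {3,4,6,8,11,13,15}  ✓accept
'c' @ 4: {5,7,9,10,12,14}
'b' @ 5: {3,4,6,8,11,13,15}  ✓accept
'b' @ 6: {5,7,10,12,14}
'c' @ 7: {3,4,6,8,11,13}  ✓accept
end set {3,4,6,8,11,13} — state 3 in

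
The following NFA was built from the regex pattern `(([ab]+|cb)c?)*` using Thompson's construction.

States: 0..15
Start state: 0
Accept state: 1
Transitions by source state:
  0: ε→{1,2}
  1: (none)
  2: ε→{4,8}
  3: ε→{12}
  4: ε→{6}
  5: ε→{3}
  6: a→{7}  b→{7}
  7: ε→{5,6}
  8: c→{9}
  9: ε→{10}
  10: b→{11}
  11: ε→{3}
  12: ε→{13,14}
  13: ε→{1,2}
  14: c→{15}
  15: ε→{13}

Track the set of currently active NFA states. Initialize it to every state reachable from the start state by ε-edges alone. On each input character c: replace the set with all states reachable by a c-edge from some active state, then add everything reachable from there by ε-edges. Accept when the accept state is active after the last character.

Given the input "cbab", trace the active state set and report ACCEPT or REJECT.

start: ε-closure({0}) = {0,1,2,4,6,8}
'c' @ 1: {9,10}
'b' @ 2: {1,2,3,4,6,8,11,12,13,14}  ✓accept
'a' @ 3: {1,2,3,4,5,6,7,8,12,13,14}  ✓accept
'b' @ 4: {1,2,3,4,5,6,7,8,12,13,14}  ✓accept
end set {1,2,3,4,5,6,7,8,12,13,14} — state 1 in

Answer: ACCEPT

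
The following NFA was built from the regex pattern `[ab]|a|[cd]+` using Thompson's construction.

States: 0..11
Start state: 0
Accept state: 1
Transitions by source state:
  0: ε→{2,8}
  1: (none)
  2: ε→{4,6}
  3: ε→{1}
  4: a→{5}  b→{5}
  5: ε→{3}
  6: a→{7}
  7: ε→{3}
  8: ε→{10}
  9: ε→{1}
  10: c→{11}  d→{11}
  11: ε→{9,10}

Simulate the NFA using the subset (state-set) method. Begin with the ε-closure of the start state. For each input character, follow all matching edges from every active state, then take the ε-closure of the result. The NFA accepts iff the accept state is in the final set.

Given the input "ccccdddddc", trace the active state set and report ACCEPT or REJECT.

Answer: ACCEPT

Steps:
initial (ε-close {0}): {0,2,4,6,8,10}
'c' @ 1: {1,9,10,11}  ✓accept
'c' @ 2: {1,9,10,11}  ✓accept
'c' @ 3: {1,9,10,11}  ✓accept
'c' @ 4: {1,9,10,11}  ✓accept
'd' @ 5: {1,9,10,11}  ✓accept
'd' @ 6: {1,9,10,11}  ✓accept
'd' @ 7: {1,9,10,11}  ✓accept
'd' @ 8: {1,9,10,11}  ✓accept
'd' @ 9: {1,9,10,11}  ✓accept
'c' @ 10: {1,9,10,11}  ✓accept
end set {1,9,10,11} — state 1 in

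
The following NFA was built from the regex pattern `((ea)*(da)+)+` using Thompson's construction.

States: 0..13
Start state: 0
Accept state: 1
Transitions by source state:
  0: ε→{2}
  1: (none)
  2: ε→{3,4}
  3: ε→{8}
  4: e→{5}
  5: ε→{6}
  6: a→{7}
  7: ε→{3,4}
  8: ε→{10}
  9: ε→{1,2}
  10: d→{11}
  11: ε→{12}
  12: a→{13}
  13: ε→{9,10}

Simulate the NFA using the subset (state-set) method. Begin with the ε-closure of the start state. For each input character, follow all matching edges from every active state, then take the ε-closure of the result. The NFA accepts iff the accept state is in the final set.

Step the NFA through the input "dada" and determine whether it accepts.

Answer: ACCEPT

Steps:
S₀ = ε-closure({0}) = {0,2,3,4,8,10}
'd' @ 1: {11,12}
'a' @ 2: {1,2,3,4,8,9,10,13}  [accepting]
'd' @ 3: {11,12}
'a' @ 4: {1,2,3,4,8,9,10,13}  [accepting]
after full input: {1,2,3,4,8,9,10,13}  (accept=1 in)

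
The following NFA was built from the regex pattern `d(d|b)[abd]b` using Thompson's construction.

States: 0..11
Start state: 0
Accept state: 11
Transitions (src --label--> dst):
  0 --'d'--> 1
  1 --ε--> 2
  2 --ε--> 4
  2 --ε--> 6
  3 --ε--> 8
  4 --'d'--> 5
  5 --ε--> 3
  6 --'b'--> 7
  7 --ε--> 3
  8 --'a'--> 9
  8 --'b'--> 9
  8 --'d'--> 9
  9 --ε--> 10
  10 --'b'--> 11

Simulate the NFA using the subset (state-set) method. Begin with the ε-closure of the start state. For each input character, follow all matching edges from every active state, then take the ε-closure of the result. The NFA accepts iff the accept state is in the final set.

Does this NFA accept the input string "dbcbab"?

Answer: REJECT

Derivation:
start: ε-closure({0}) = {0}
'd' @ 1: {1,2,4,6}
'b' @ 2: {3,7,8}
'c' @ 3: {}  — no active states
rest 'bab' ignored (set empty)
after full input: {}  (accept=11 not in)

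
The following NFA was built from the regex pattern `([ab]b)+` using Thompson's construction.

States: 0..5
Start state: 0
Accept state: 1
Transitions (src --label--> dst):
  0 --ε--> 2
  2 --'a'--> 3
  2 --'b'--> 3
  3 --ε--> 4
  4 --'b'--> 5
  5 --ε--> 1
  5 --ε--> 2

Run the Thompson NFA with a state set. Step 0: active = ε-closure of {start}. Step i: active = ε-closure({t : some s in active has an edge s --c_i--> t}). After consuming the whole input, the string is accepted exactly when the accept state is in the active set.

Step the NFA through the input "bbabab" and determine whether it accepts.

Answer: ACCEPT

Steps:
start: ε-closure({0}) = {0,2}
'b' @ 1: {3,4}
'b' @ 2: {1,2,5}  [accepting]
'a' @ 3: {3,4}
'b' @ 4: {1,2,5}  [accepting]
'a' @ 5: {3,4}
'b' @ 6: {1,2,5}  [accepting]
end set {1,2,5} — state 1 in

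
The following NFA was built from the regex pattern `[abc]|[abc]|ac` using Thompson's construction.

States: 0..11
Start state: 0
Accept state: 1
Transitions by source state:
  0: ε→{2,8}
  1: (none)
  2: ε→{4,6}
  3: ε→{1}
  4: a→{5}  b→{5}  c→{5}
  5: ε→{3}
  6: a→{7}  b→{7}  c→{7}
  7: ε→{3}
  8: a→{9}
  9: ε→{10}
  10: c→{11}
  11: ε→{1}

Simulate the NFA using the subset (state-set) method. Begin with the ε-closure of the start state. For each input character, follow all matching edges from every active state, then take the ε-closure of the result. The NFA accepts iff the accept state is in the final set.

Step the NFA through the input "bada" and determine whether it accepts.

initial (ε-close {0}): {0,2,4,6,8}
'b' @ 1: {1,3,5,7}  [accepting]
'a' @ 2: {}  — dead — no transitions
rest 'da' ignored (set empty)
after full input: {}  (accept=1 not in)

Answer: REJECT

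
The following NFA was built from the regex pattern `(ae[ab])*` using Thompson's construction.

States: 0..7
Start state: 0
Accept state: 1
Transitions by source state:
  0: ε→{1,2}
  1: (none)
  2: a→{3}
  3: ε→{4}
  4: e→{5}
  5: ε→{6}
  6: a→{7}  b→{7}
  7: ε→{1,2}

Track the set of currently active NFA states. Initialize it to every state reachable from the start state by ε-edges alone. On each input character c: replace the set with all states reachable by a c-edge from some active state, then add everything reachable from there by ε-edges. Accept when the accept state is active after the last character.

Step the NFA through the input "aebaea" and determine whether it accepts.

start: ε-closure({0}) = {0,1,2}
'a' @ 1: {3,4}
'e' @ 2: {5,6}
'b' @ 3: {1,2,7}  (accept∈set)
'a' @ 4: {3,4}
'e' @ 5: {5,6}
'a' @ 6: {1,2,7}  (accept∈set)
end set {1,2,7} — state 1 in

Answer: ACCEPT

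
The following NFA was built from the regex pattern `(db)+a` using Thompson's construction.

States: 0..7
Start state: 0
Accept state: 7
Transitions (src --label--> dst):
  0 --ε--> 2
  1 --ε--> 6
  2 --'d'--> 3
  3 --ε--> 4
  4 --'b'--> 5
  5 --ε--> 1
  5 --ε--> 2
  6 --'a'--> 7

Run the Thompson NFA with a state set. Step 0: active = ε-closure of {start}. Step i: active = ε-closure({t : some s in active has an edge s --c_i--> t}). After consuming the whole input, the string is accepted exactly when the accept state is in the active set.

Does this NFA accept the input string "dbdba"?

initial (ε-close {0}): {0,2}
'd' @ 1: {3,4}
'b' @ 2: {1,2,5,6}
'd' @ 3: {3,4}
'b' @ 4: {1,2,5,6}
'a' @ 5: {7}  ✓accept
after full input: {7}  (accept=7 in)

Answer: ACCEPT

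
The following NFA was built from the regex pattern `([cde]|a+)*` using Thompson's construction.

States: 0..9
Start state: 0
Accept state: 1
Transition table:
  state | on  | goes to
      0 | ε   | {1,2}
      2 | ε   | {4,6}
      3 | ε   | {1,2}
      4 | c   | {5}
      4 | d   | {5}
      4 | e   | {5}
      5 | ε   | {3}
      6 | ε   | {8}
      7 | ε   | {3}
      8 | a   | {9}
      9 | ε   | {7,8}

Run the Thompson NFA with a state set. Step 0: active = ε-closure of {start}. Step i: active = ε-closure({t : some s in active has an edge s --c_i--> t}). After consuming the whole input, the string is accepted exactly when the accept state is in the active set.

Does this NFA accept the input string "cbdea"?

S₀ = ε-closure({0}) = {0,1,2,4,6,8}
'c' @ 1: {1,2,3,4,5,6,8}  ✓accept
'b' @ 2: {}  — dead — no transitions
rest 'dea' ignored (set empty)
final: {}; accept 1 not in set

Answer: REJECT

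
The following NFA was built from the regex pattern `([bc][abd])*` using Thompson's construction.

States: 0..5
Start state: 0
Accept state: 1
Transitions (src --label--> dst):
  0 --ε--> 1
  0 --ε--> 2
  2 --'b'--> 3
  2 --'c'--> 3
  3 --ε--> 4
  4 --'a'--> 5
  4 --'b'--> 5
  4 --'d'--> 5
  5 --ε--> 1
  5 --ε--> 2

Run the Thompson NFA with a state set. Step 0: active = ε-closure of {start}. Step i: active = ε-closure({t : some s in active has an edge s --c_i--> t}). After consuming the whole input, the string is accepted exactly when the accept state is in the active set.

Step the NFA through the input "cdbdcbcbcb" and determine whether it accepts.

Answer: ACCEPT

Steps:
S₀ = ε-closure({0}) = {0,1,2}
'c' @ 1: {3,4}
'd' @ 2: {1,2,5}  (accept∈set)
'b' @ 3: {3,4}
'd' @ 4: {1,2,5}  (accept∈set)
'c' @ 5: {3,4}
'b' @ 6: {1,2,5}  (accept∈set)
'c' @ 7: {3,4}
'b' @ 8: {1,2,5}  (accept∈set)
'c' @ 9: {3,4}
'b' @ 10: {1,2,5}  (accept∈set)
end set {1,2,5} — state 1 in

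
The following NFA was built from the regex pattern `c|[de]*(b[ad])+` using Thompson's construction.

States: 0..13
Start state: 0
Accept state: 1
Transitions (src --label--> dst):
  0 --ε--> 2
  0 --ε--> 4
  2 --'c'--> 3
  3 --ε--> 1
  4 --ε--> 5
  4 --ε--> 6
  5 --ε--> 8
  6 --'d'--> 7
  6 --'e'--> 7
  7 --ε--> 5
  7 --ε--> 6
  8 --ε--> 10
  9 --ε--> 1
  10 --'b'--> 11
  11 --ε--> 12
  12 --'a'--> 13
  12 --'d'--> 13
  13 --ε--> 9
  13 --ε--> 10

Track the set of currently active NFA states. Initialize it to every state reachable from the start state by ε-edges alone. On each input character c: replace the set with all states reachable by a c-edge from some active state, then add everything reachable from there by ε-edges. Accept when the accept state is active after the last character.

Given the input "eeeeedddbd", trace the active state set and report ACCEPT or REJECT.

initial (ε-close {0}): {0,2,4,5,6,8,10}
'e' @ 1: {5,6,7,8,10}
'e' @ 2: {5,6,7,8,10}
'e' @ 3: {5,6,7,8,10}
'e' @ 4: {5,6,7,8,10}
'e' @ 5: {5,6,7,8,10}
'd' @ 6: {5,6,7,8,10}
'd' @ 7: {5,6,7,8,10}
'd' @ 8: {5,6,7,8,10}
'b' @ 9: {11,12}
'd' @ 10: {1,9,10,13}  (accept∈set)
final: {1,9,10,13}; accept 1 in set

Answer: ACCEPT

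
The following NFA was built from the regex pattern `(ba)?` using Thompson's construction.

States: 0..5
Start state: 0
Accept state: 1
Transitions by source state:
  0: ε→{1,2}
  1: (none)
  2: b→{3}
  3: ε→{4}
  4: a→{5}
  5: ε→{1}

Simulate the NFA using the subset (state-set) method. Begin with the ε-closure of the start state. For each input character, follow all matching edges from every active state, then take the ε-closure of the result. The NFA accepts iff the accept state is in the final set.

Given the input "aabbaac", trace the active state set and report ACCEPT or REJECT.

initial (ε-close {0}): {0,1,2}
'a' @ 1: {}  — dead — no transitions
rest 'abbaac' ignored (set empty)
after full input: {}  (accept=1 not in)

Answer: REJECT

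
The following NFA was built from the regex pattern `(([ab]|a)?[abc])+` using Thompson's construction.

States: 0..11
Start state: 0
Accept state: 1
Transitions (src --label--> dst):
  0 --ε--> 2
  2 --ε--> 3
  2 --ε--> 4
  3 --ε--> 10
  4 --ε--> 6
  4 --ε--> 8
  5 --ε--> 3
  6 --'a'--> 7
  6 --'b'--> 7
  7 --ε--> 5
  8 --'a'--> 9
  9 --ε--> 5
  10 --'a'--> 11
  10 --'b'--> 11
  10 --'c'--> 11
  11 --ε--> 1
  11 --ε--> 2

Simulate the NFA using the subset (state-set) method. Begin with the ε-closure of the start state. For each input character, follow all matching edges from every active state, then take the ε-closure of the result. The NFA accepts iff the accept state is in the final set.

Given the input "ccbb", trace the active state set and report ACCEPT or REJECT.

Answer: ACCEPT

Derivation:
initial (ε-close {0}): {0,2,3,4,6,8,10}
'c' @ 1: {1,2,3,4,6,8,10,11}  ✓accept
'c' @ 2: {1,2,3,4,6,8,10,11}  ✓accept
'b' @ 3: {1,2,3,4,5,6,7,8,10,11}  ✓accept
'b' @ 4: {1,2,3,4,5,6,7,8,10,11}  ✓accept
after full input: {1,2,3,4,5,6,7,8,10,11}  (accept=1 in)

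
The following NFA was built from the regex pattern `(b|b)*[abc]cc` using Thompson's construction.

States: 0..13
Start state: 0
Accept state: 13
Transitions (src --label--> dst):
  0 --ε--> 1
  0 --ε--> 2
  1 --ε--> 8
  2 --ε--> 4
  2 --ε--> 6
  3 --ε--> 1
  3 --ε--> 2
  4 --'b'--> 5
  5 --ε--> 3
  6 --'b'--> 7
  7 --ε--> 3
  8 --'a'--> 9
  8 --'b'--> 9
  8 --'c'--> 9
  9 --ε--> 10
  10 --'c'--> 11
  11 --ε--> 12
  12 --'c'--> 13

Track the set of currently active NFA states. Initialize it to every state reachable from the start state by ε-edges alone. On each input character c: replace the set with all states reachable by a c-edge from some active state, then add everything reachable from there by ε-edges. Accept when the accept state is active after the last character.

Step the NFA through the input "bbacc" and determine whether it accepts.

Answer: ACCEPT

Steps:
initial (ε-close {0}): {0,1,2,4,6,8}
'b' @ 1: {1,2,3,4,5,6,7,8,9,10}
'b' @ 2: {1,2,3,4,5,6,7,8,9,10}
'a' @ 3: {9,10}
'c' @ 4: {11,12}
'c' @ 5: {13}  (accept∈set)
end set {13} — state 13 in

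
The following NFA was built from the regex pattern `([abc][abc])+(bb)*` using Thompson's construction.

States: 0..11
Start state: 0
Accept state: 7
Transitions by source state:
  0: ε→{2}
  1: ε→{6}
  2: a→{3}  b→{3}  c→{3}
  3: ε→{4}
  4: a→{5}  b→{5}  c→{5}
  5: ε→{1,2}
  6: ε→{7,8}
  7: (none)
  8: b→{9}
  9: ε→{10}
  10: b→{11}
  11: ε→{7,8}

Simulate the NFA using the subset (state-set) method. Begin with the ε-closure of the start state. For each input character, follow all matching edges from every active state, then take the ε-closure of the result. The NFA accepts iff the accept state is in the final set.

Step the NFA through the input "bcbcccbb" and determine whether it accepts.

Answer: ACCEPT

Derivation:
S₀ = ε-closure({0}) = {0,2}
'b' @ 1: {3,4}
'c' @ 2: {1,2,5,6,7,8}  [accepting]
'b' @ 3: {3,4,9,10}
'c' @ 4: {1,2,5,6,7,8}  [accepting]
'c' @ 5: {3,4}
'c' @ 6: {1,2,5,6,7,8}  [accepting]
'b' @ 7: {3,4,9,10}
'b' @ 8: {1,2,5,6,7,8,11}  [accepting]
after full input: {1,2,5,6,7,8,11}  (accept=7 in)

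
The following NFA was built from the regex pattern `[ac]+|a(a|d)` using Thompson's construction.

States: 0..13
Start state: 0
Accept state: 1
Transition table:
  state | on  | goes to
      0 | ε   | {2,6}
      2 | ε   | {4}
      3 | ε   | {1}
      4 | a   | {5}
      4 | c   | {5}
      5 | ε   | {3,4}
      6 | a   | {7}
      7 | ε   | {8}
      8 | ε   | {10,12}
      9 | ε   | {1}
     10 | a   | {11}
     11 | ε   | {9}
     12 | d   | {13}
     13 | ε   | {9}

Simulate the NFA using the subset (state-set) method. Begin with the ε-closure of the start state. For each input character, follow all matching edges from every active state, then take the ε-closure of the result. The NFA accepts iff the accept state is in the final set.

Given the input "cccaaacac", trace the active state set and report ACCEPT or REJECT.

S₀ = ε-closure({0}) = {0,2,4,6}
'c' @ 1: {1,3,4,5}  [accepting]
'c' @ 2: {1,3,4,5}  [accepting]
'c' @ 3: {1,3,4,5}  [accepting]
'a' @ 4: {1,3,4,5}  [accepting]
'a' @ 5: {1,3,4,5}  [accepting]
'a' @ 6: {1,3,4,5}  [accepting]
'c' @ 7: {1,3,4,5}  [accepting]
'a' @ 8: {1,3,4,5}  [accepting]
'c' @ 9: {1,3,4,5}  [accepting]
end set {1,3,4,5} — state 1 in

Answer: ACCEPT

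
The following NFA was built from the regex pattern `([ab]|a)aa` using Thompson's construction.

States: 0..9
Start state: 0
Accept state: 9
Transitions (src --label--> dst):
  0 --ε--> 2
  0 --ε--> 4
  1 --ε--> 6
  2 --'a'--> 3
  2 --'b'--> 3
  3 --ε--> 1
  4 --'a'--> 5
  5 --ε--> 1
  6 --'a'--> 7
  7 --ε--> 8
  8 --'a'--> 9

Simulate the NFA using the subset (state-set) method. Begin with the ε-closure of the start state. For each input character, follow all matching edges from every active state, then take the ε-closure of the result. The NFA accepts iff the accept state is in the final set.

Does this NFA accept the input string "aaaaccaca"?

Answer: REJECT

Derivation:
initial (ε-close {0}): {0,2,4}
'a' @ 1: {1,3,5,6}
'a' @ 2: {7,8}
'a' @ 3: {9}  ✓accept
'a' @ 4: {}  — state set empty
rest 'ccaca' ignored (set empty)
final: {}; accept 9 not in set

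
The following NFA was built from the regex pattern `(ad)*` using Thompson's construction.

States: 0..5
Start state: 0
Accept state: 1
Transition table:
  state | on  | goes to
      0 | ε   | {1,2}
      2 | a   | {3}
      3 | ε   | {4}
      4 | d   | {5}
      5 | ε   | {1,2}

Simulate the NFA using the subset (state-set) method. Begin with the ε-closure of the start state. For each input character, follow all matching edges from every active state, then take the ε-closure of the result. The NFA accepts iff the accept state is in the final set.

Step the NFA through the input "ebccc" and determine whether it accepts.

Answer: REJECT

Trace:
initial (ε-close {0}): {0,1,2}
'e' @ 1: {}  — state set empty
rest 'bccc' ignored (set empty)
end set {} — state 1 not in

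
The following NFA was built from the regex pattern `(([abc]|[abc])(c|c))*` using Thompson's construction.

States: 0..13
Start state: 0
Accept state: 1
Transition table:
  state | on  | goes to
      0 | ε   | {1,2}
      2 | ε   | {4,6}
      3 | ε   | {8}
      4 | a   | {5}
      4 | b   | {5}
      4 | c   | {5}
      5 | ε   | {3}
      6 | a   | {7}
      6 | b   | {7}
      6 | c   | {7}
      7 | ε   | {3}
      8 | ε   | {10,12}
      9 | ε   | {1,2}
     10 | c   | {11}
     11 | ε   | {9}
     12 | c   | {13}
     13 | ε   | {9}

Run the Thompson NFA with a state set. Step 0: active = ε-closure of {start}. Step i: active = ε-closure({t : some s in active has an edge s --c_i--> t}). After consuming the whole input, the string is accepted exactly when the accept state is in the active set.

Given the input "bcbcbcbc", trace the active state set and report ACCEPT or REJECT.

Answer: ACCEPT

Steps:
initial (ε-close {0}): {0,1,2,4,6}
'b' @ 1: {3,5,7,8,10,12}
'c' @ 2: {1,2,4,6,9,11,13}  [accepting]
'b' @ 3: {3,5,7,8,10,12}
'c' @ 4: {1,2,4,6,9,11,13}  [accepting]
'b' @ 5: {3,5,7,8,10,12}
'c' @ 6: {1,2,4,6,9,11,13}  [accepting]
'b' @ 7: {3,5,7,8,10,12}
'c' @ 8: {1,2,4,6,9,11,13}  [accepting]
final: {1,2,4,6,9,11,13}; accept 1 in set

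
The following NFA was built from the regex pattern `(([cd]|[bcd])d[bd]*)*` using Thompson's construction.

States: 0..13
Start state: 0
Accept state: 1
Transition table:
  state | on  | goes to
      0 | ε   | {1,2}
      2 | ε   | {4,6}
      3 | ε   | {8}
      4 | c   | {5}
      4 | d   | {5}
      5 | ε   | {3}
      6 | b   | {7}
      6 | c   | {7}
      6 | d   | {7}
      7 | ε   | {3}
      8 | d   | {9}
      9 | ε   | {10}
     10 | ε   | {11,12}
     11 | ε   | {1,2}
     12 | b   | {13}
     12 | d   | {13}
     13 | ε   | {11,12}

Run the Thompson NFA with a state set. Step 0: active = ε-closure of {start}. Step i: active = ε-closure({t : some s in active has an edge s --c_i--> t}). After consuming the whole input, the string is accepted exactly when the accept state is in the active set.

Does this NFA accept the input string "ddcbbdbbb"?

start: ε-closure({0}) = {0,1,2,4,6}
'd' @ 1: {3,5,7,8}
'd' @ 2: {1,2,4,6,9,10,11,12}  [accepting]
'c' @ 3: {3,5,7,8}
'b' @ 4: {}  — state set empty
rest 'bdbbb' ignored (set empty)
after full input: {}  (accept=1 not in)

Answer: REJECT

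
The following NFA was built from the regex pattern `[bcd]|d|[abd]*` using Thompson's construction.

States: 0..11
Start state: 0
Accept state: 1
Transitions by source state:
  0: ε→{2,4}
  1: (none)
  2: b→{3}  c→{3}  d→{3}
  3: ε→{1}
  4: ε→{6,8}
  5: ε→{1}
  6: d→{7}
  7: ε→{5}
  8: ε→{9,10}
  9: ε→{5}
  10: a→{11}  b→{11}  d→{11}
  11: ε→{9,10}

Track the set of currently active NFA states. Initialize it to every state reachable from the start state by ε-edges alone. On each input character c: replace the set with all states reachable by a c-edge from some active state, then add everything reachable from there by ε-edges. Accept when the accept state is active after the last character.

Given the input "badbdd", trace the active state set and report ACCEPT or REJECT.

start: ε-closure({0}) = {0,1,2,4,5,6,8,9,10}
'b' @ 1: {1,3,5,9,10,11}  (accept∈set)
'a' @ 2: {1,5,9,10,11}  (accept∈set)
'd' @ 3: {1,5,9,10,11}  (accept∈set)
'b' @ 4: {1,5,9,10,11}  (accept∈set)
'd' @ 5: {1,5,9,10,11}  (accept∈set)
'd' @ 6: {1,5,9,10,11}  (accept∈set)
after full input: {1,5,9,10,11}  (accept=1 in)

Answer: ACCEPT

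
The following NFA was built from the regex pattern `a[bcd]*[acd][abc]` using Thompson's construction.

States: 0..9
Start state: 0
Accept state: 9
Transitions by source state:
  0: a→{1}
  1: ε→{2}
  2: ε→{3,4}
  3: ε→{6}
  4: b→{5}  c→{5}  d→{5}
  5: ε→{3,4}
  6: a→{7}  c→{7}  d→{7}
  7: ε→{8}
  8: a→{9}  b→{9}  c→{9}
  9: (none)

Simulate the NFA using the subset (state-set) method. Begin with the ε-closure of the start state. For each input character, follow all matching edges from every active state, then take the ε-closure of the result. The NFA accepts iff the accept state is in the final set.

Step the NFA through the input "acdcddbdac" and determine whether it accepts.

S₀ = ε-closure({0}) = {0}
'a' @ 1: {1,2,3,4,6}
'c' @ 2: {3,4,5,6,7,8}
'd' @ 3: {3,4,5,6,7,8}
'c' @ 4: {3,4,5,6,7,8,9}  (accept∈set)
'd' @ 5: {3,4,5,6,7,8}
'd' @ 6: {3,4,5,6,7,8}
'b' @ 7: {3,4,5,6,9}  (accept∈set)
'd' @ 8: {3,4,5,6,7,8}
'a' @ 9: {7,8,9}  (accept∈set)
'c' @ 10: {9}  (accept∈set)
end set {9} — state 9 in

Answer: ACCEPT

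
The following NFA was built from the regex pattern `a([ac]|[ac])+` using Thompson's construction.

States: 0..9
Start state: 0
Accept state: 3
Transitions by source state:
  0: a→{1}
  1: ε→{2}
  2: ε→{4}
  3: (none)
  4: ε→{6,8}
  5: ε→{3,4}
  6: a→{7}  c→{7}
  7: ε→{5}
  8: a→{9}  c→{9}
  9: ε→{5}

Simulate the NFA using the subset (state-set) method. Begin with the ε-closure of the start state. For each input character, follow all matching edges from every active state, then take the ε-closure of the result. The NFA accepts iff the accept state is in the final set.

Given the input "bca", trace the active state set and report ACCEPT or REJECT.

start: ε-closure({0}) = {0}
'b' @ 1: {}  — dead — no transitions
rest 'ca' ignored (set empty)
after full input: {}  (accept=3 not in)

Answer: REJECT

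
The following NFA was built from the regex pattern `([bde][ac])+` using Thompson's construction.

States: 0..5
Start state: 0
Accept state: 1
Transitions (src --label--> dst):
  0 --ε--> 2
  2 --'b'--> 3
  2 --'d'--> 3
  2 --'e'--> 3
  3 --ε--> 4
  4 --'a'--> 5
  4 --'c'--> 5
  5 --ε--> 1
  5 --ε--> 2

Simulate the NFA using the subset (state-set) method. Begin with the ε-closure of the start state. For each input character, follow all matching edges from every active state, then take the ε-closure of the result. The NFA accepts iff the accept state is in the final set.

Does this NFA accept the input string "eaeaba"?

S₀ = ε-closure({0}) = {0,2}
'e' @ 1: {3,4}
'a' @ 2: {1,2,5}  (accept∈set)
'e' @ 3: {3,4}
'a' @ 4: {1,2,5}  (accept∈set)
'b' @ 5: {3,4}
'a' @ 6: {1,2,5}  (accept∈set)
final: {1,2,5}; accept 1 in set

Answer: ACCEPT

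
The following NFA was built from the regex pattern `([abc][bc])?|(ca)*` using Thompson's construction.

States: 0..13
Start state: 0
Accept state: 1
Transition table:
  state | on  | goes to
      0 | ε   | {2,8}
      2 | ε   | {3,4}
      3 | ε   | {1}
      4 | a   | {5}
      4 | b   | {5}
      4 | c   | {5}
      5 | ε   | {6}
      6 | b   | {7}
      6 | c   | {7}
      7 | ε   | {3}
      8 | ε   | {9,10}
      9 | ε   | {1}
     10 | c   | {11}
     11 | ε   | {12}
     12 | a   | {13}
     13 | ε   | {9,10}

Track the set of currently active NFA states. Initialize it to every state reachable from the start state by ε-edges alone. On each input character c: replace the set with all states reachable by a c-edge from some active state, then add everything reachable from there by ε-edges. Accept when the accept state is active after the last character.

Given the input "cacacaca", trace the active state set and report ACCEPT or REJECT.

Answer: ACCEPT

Trace:
initial (ε-close {0}): {0,1,2,3,4,8,9,10}
'c' @ 1: {5,6,11,12}
'a' @ 2: {1,9,10,13}  ✓accept
'c' @ 3: {11,12}
'a' @ 4: {1,9,10,13}  ✓accept
'c' @ 5: {11,12}
'a' @ 6: {1,9,10,13}  ✓accept
'c' @ 7: {11,12}
'a' @ 8: {1,9,10,13}  ✓accept
end set {1,9,10,13} — state 1 in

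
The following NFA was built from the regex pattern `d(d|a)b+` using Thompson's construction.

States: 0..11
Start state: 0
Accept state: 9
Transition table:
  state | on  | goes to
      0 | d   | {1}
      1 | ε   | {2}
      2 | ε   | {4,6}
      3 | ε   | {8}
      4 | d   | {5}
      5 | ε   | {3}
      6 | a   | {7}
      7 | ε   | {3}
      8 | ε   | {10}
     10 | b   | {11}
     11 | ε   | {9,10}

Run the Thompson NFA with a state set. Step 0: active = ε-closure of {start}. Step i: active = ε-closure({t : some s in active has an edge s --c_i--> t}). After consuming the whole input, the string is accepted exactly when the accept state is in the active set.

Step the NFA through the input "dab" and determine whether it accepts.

Answer: ACCEPT

Derivation:
initial (ε-close {0}): {0}
'd' @ 1: {1,2,4,6}
'a' @ 2: {3,7,8,10}
'b' @ 3: {9,10,11}  (accept∈set)
final: {9,10,11}; accept 9 in set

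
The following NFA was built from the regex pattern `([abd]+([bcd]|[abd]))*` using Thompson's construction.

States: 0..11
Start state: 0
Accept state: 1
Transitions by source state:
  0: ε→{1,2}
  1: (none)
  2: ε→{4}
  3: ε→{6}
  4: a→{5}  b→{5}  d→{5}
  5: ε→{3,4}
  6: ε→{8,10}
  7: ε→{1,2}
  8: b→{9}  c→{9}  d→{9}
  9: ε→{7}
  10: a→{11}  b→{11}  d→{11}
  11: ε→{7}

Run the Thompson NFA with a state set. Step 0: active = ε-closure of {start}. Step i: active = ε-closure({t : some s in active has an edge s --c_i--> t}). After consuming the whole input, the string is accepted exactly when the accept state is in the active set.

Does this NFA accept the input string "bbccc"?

S₀ = ε-closure({0}) = {0,1,2,4}
'b' @ 1: {3,4,5,6,8,10}
'b' @ 2: {1,2,3,4,5,6,7,8,9,10,11}  ✓accept
'c' @ 3: {1,2,4,7,9}  ✓accept
'c' @ 4: {}  — state set empty
rest 'c' ignored (set empty)
end set {} — state 1 not in

Answer: REJECT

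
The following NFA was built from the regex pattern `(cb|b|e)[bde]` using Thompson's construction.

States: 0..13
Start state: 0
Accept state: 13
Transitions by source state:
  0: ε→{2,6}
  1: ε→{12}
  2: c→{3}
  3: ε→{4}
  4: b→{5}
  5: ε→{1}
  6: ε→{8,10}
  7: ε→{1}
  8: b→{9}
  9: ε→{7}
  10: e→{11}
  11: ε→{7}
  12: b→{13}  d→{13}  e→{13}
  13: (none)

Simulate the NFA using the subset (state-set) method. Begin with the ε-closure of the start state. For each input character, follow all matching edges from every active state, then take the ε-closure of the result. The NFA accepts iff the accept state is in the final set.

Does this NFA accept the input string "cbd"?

Answer: ACCEPT

Derivation:
initial (ε-close {0}): {0,2,6,8,10}
'c' @ 1: {3,4}
'b' @ 2: {1,5,12}
'd' @ 3: {13}  (accept∈set)
final: {13}; accept 13 in set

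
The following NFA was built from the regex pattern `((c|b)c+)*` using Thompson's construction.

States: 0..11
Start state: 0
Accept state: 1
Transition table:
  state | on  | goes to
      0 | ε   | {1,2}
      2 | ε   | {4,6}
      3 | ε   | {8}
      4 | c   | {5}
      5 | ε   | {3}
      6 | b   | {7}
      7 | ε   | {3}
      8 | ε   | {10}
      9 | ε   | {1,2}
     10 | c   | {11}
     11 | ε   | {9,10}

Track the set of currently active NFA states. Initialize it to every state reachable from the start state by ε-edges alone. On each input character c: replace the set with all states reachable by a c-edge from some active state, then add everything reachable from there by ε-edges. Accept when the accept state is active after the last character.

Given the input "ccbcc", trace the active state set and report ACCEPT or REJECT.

Answer: ACCEPT

Trace:
start: ε-closure({0}) = {0,1,2,4,6}
'c' @ 1: {3,5,8,10}
'c' @ 2: {1,2,4,6,9,10,11}  ✓accept
'b' @ 3: {3,7,8,10}
'c' @ 4: {1,2,4,6,9,10,11}  ✓accept
'c' @ 5: {1,2,3,4,5,6,8,9,10,11}  ✓accept
final: {1,2,3,4,5,6,8,9,10,11}; accept 1 in set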